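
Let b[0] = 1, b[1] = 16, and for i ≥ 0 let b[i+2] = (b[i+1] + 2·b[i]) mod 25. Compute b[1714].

13

b[0] = 1, b[1] = 16, b[2] = 18, b[3] = 0, b[4] = 11, b[5] = 11, b[6] = 8, b[7] = 5, b[8] = 21, b[9] = 6, b[10] = 23, b[11] = 10, b[12] = 6, b[13] = 1, b[14] = 13, b[15] = 15, b[16] = 16, b[17] = 21, b[18] = 3, b[19] = 20, b[20] = 1, b[21] = 16.
The sequence repeats with period 20.
(1714 - 0) mod 20 = 14, so b[1714] = b[14] = 13.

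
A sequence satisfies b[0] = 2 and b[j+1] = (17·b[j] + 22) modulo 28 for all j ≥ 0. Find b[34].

Computing terms: b[0] = 2,  b[1] = 0,  b[2] = 22,  b[3] = 4,  b[4] = 6,  b[5] = 12,  b[6] = 2.
Since b[6] = b[0] = 2, the sequence is periodic with period 6.
(34 - 0) mod 6 = 4, so b[34] = b[4] = 6.

6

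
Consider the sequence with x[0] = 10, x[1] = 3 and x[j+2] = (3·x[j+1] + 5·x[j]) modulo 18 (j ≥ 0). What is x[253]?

3

Computing terms: x[0] = 10,  x[1] = 3,  x[2] = 5,  x[3] = 12,  x[4] = 7,  x[5] = 9,  x[6] = 8,  x[7] = 15,  x[8] = 13,  x[9] = 6,  x[10] = 11,  x[11] = 9,  x[12] = 10,  x[13] = 3.
Since (x[12], x[13]) = (x[0], x[1]) = (10, 3) (two consecutive terms determine the rest), the sequence is periodic with period 12.
So x[253] = x[0 + ((253-0) mod 12)] = x[1] = 3.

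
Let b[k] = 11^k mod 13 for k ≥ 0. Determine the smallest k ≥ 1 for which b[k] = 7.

5

We have b[0] = 1,  b[1] = 11,  b[2] = 4,  b[3] = 5,  b[4] = 3,  b[5] = 7,  b[6] = 12,  b[7] = 2,  b[8] = 9,  b[9] = 8,  b[10] = 10,  b[11] = 6,  b[12] = 1.
Since b[12] = b[0] = 1, the sequence is periodic with period 12.
The value 7 first appears (with k ≥ 1) at b[5].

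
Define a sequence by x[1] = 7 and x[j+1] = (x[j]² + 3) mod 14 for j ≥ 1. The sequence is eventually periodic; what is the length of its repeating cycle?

x[1] = 7; x[2] = 10; x[3] = 5; x[4] = 0; x[5] = 3; x[6] = 12; x[7] = 7.
The sequence repeats with period 6.

6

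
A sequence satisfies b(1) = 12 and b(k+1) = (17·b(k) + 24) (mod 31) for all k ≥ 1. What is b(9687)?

27

Listing terms: b(1) = 12,  b(2) = 11,  b(3) = 25,  b(4) = 15,  b(5) = 0,  b(6) = 24,  b(7) = 29,  b(8) = 21,  b(9) = 9,  b(10) = 22,  b(11) = 26,  b(12) = 1,  b(13) = 10,  b(14) = 8,  b(15) = 5,  b(16) = 16,  b(17) = 17,  b(18) = 3,  b(19) = 13,  b(20) = 28,  b(21) = 4,  b(22) = 30,  b(23) = 7,  b(24) = 19,  b(25) = 6,  b(26) = 2,  b(27) = 27,  b(28) = 18,  b(29) = 20,  b(30) = 23,  b(31) = 12.
Since b(31) = b(1) = 12, the sequence is periodic with period 30.
(9687 - 1) mod 30 = 26, so b(9687) = b(27) = 27.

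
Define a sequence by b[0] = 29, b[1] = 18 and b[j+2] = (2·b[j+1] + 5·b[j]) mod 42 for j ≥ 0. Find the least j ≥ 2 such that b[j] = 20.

21

Computing terms: b[0] = 29; b[1] = 18; b[2] = 13; b[3] = 32; b[4] = 3; b[5] = 40; b[6] = 11; b[7] = 12; b[8] = 37; b[9] = 8; b[10] = 33; b[11] = 22; b[12] = 41; b[13] = 24; b[14] = 1; b[15] = 38; b[16] = 39; b[17] = 16; b[18] = 17; b[19] = 30; b[20] = 19; b[21] = 20; b[22] = 9; b[23] = 34; b[24] = 29; b[25] = 18.
The sequence repeats with period 24.
The value 20 first appears (with j ≥ 2) at b[21].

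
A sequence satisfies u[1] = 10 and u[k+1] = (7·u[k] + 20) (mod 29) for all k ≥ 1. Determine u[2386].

Listing terms: u[1] = 10, u[2] = 3, u[3] = 12, u[4] = 17, u[5] = 23, u[6] = 7, u[7] = 11, u[8] = 10.
The sequence repeats with period 7.
(2386 - 1) mod 7 = 5, so u[2386] = u[6] = 7.

7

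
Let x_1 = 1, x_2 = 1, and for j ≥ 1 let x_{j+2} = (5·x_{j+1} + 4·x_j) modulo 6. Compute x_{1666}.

x_1 = 1; x_2 = 1; x_3 = 3; x_4 = 1; x_5 = 5; x_6 = 5; x_7 = 3; x_8 = 5; x_9 = 1; x_{10} = 1.
The sequence repeats with period 8.
So x_{1666} = x_{1 + ((1666-1) mod 8)} = x_2 = 1.

1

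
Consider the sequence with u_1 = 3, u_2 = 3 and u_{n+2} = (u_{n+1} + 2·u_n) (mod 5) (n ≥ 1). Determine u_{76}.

u_1 = 3,  u_2 = 3,  u_3 = 4,  u_4 = 0,  u_5 = 3,  u_6 = 3.
The sequence repeats with period 4.
(76 - 1) mod 4 = 3, so u_{76} = u_4 = 0.

0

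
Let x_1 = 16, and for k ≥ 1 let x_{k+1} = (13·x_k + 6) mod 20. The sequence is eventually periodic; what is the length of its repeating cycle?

4

We have x_1 = 16,  x_2 = 14,  x_3 = 8,  x_4 = 10,  x_5 = 16.
Since x_5 = x_1 = 16, the sequence is periodic with period 4.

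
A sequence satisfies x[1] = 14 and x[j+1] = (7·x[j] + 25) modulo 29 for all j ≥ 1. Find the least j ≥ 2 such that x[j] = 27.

Listing terms: x[1] = 14,  x[2] = 7,  x[3] = 16,  x[4] = 21,  x[5] = 27,  x[6] = 11,  x[7] = 15,  x[8] = 14.
Since x[8] = x[1] = 14, the sequence is periodic with period 7.
The value 27 first appears (with j ≥ 2) at x[5].

5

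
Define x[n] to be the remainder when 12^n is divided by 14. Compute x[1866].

Listing terms: x[0] = 1,  x[1] = 12,  x[2] = 4,  x[3] = 6,  x[4] = 2,  x[5] = 10,  x[6] = 8,  x[7] = 12.
Since x[7] = x[1] = 12, the sequence is eventually periodic: after a pre-period of length 1 it cycles with period 6.
For n ≥ 1, x[n] depends only on (n - 1) mod 6. (1866 - 1) mod 6 = 5, so x[1866] = x[6] = 8.

8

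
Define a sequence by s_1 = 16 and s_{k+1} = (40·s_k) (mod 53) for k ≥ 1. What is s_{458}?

Computing terms: s_1 = 16; s_2 = 4; s_3 = 1; s_4 = 40; s_5 = 10; s_6 = 29; s_7 = 47; s_8 = 25; s_9 = 46; s_{10} = 38; s_{11} = 36; s_{12} = 9; s_{13} = 42; s_{14} = 37; s_{15} = 49; s_{16} = 52; s_{17} = 13; s_{18} = 43; s_{19} = 24; s_{20} = 6; s_{21} = 28; s_{22} = 7; s_{23} = 15; s_{24} = 17; s_{25} = 44; s_{26} = 11; s_{27} = 16.
Since s_{27} = s_1 = 16, the sequence is periodic with period 26.
So s_{458} = s_{1 + ((458-1) mod 26)} = s_{16} = 52.

52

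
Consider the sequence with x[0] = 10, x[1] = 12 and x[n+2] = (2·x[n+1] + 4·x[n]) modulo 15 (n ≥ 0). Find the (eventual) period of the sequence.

We have x[0] = 10, x[1] = 12, x[2] = 4, x[3] = 11, x[4] = 8, x[5] = 0, x[6] = 2, x[7] = 4, x[8] = 1, x[9] = 3, x[10] = 10, x[11] = 2, x[12] = 14, x[13] = 6, x[14] = 8, x[15] = 10, x[16] = 7, x[17] = 9, x[18] = 1, x[19] = 8, x[20] = 5, x[21] = 12, x[22] = 14, x[23] = 1, x[24] = 13, x[25] = 0, x[26] = 7, x[27] = 14, x[28] = 11, x[29] = 3, x[30] = 5, x[31] = 7, x[32] = 4, x[33] = 6, x[34] = 13, x[35] = 5, x[36] = 2, x[37] = 9, x[38] = 11, x[39] = 13, x[40] = 10, x[41] = 12.
Since (x[40], x[41]) = (x[0], x[1]) = (10, 12) (two consecutive terms determine the rest), the sequence is periodic with period 40.

40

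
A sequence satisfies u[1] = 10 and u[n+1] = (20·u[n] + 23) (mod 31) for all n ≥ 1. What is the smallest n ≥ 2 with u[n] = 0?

4

u[1] = 10,  u[2] = 6,  u[3] = 19,  u[4] = 0,  u[5] = 23,  u[6] = 18,  u[7] = 11,  u[8] = 26,  u[9] = 16,  u[10] = 2,  u[11] = 1,  u[12] = 12,  u[13] = 15,  u[14] = 13,  u[15] = 4,  u[16] = 10.
The sequence repeats with period 15.
The value 0 first appears (with n ≥ 2) at u[4].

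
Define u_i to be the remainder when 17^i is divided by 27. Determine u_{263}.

Listing terms: u_1 = 17; u_2 = 19; u_3 = 26; u_4 = 10; u_5 = 8; u_6 = 1; u_7 = 17.
Since u_7 = u_1 = 17, the sequence is periodic with period 6.
(263 - 1) mod 6 = 4, so u_{263} = u_5 = 8.

8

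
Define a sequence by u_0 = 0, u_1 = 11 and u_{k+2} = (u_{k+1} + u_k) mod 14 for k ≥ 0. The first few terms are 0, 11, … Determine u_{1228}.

9

u_0 = 0,  u_1 = 11,  u_2 = 11,  u_3 = 8,  u_4 = 5,  u_5 = 13,  u_6 = 4,  u_7 = 3,  u_8 = 7,  u_9 = 10,  u_{10} = 3,  u_{11} = 13,  u_{12} = 2,  u_{13} = 1,  u_{14} = 3,  u_{15} = 4,  u_{16} = 7,  u_{17} = 11,  u_{18} = 4,  u_{19} = 1,  u_{20} = 5,  u_{21} = 6,  u_{22} = 11,  u_{23} = 3,  u_{24} = 0,  u_{25} = 3,  u_{26} = 3,  u_{27} = 6,  u_{28} = 9,  u_{29} = 1,  u_{30} = 10,  u_{31} = 11,  u_{32} = 7,  u_{33} = 4,  u_{34} = 11,  u_{35} = 1,  u_{36} = 12,  u_{37} = 13,  u_{38} = 11,  u_{39} = 10,  u_{40} = 7,  u_{41} = 3,  u_{42} = 10,  u_{43} = 13,  u_{44} = 9,  u_{45} = 8,  u_{46} = 3,  u_{47} = 11,  u_{48} = 0,  u_{49} = 11.
Since (u_{48}, u_{49}) = (u_0, u_1) = (0, 11) (two consecutive terms determine the rest), the sequence is periodic with period 48.
(1228 - 0) mod 48 = 28, so u_{1228} = u_{28} = 9.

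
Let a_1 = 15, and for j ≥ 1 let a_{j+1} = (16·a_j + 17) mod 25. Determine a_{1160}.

Computing terms: a_1 = 15,  a_2 = 7,  a_3 = 4,  a_4 = 6,  a_5 = 13,  a_6 = 0,  a_7 = 17,  a_8 = 14,  a_9 = 16,  a_{10} = 23,  a_{11} = 10,  a_{12} = 2,  a_{13} = 24,  a_{14} = 1,  a_{15} = 8,  a_{16} = 20,  a_{17} = 12,  a_{18} = 9,  a_{19} = 11,  a_{20} = 18,  a_{21} = 5,  a_{22} = 22,  a_{23} = 19,  a_{24} = 21,  a_{25} = 3,  a_{26} = 15.
The sequence repeats with period 25.
So a_{1160} = a_{1 + ((1160-1) mod 25)} = a_{10} = 23.

23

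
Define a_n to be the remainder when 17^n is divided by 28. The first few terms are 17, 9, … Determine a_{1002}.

1

Computing terms: a_1 = 17; a_2 = 9; a_3 = 13; a_4 = 25; a_5 = 5; a_6 = 1; a_7 = 17.
The sequence repeats with period 6.
(1002 - 1) mod 6 = 5, so a_{1002} = a_6 = 1.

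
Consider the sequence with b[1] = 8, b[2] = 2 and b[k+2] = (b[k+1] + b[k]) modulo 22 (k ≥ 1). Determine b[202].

We have b[1] = 8,  b[2] = 2,  b[3] = 10,  b[4] = 12,  b[5] = 0,  b[6] = 12,  b[7] = 12,  b[8] = 2,  b[9] = 14,  b[10] = 16,  b[11] = 8,  b[12] = 2.
Since (b[11], b[12]) = (b[1], b[2]) = (8, 2) (two consecutive terms determine the rest), the sequence is periodic with period 10.
(202 - 1) mod 10 = 1, so b[202] = b[2] = 2.

2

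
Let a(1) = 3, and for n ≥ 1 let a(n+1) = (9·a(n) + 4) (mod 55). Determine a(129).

43

a(1) = 3,  a(2) = 31,  a(3) = 8,  a(4) = 21,  a(5) = 28,  a(6) = 36,  a(7) = 53,  a(8) = 41,  a(9) = 43,  a(10) = 6,  a(11) = 3.
The sequence repeats with period 10.
(129 - 1) mod 10 = 8, so a(129) = a(9) = 43.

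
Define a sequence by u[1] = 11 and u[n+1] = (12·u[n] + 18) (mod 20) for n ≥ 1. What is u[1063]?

Computing terms: u[1] = 11; u[2] = 10; u[3] = 18; u[4] = 14; u[5] = 6; u[6] = 10.
Since u[6] = u[2] = 10, the sequence is eventually periodic: after a pre-period of length 1 it cycles with period 4.
For n ≥ 2, u[n] depends only on (n - 2) mod 4. (1063 - 2) mod 4 = 1, so u[1063] = u[3] = 18.

18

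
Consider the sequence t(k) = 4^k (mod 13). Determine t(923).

t(1) = 4, t(2) = 3, t(3) = 12, t(4) = 9, t(5) = 10, t(6) = 1, t(7) = 4.
Since t(7) = t(1) = 4, the sequence is periodic with period 6.
(923 - 1) mod 6 = 4, so t(923) = t(5) = 10.

10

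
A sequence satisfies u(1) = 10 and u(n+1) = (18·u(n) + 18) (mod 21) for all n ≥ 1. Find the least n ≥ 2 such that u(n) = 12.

3

Listing terms: u(1) = 10,  u(2) = 9,  u(3) = 12,  u(4) = 3,  u(5) = 9.
Since u(5) = u(2) = 9, the sequence is eventually periodic: after a pre-period of length 1 it cycles with period 3.
The value 12 first appears (with n ≥ 2) at u(3).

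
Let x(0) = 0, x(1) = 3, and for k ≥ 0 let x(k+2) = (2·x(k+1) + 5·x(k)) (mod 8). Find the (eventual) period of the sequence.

x(0) = 0, x(1) = 3, x(2) = 6, x(3) = 3, x(4) = 4, x(5) = 7, x(6) = 2, x(7) = 7, x(8) = 0, x(9) = 3.
The sequence repeats with period 8.

8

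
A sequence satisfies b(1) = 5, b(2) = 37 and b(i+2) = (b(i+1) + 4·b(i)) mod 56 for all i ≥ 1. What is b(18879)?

b(1) = 5,  b(2) = 37,  b(3) = 1,  b(4) = 37,  b(5) = 41,  b(6) = 21,  b(7) = 17,  b(8) = 45,  b(9) = 1,  b(10) = 13,  b(11) = 17,  b(12) = 13,  b(13) = 25,  b(14) = 21,  b(15) = 9,  b(16) = 37,  b(17) = 17,  b(18) = 53,  b(19) = 9,  b(20) = 53,  b(21) = 33,  b(22) = 21,  b(23) = 41,  b(24) = 13,  b(25) = 9,  b(26) = 5,  b(27) = 41,  b(28) = 5,  b(29) = 1,  b(30) = 21,  b(31) = 25,  b(32) = 53,  b(33) = 41,  b(34) = 29,  b(35) = 25,  b(36) = 29,  b(37) = 17,  b(38) = 21,  b(39) = 33,  b(40) = 5,  b(41) = 25,  b(42) = 45,  b(43) = 33,  b(44) = 45,  b(45) = 9,  b(46) = 21,  b(47) = 1,  b(48) = 29,  b(49) = 33,  b(50) = 37,  b(51) = 1.
Since (b(50), b(51)) = (b(2), b(3)) = (37, 1) (two consecutive terms determine the rest), the sequence is eventually periodic: after a pre-period of length 1 it cycles with period 48.
For i ≥ 2, b(i) depends only on (i - 2) mod 48. (18879 - 2) mod 48 = 13, so b(18879) = b(15) = 9.

9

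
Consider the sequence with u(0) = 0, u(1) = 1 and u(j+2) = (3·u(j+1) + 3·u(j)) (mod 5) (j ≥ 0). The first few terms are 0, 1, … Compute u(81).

1

Computing terms: u(0) = 0,  u(1) = 1,  u(2) = 3,  u(3) = 2,  u(4) = 0,  u(5) = 1.
The sequence repeats with period 4.
So u(81) = u(0 + ((81-0) mod 4)) = u(1) = 1.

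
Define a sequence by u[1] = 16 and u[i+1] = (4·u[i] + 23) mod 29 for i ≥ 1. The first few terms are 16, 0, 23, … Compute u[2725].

4

We have u[1] = 16,  u[2] = 0,  u[3] = 23,  u[4] = 28,  u[5] = 19,  u[6] = 12,  u[7] = 13,  u[8] = 17,  u[9] = 4,  u[10] = 10,  u[11] = 5,  u[12] = 14,  u[13] = 21,  u[14] = 20,  u[15] = 16.
The sequence repeats with period 14.
So u[2725] = u[1 + ((2725-1) mod 14)] = u[9] = 4.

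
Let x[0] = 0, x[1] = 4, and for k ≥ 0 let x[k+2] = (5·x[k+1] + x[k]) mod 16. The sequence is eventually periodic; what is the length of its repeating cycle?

6

Computing terms: x[0] = 0,  x[1] = 4,  x[2] = 4,  x[3] = 8,  x[4] = 12,  x[5] = 4,  x[6] = 0,  x[7] = 4.
The sequence repeats with period 6.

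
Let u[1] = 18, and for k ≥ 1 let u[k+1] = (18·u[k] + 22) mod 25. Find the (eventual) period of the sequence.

Computing terms: u[1] = 18, u[2] = 21, u[3] = 0, u[4] = 22, u[5] = 18.
Since u[5] = u[1] = 18, the sequence is periodic with period 4.

4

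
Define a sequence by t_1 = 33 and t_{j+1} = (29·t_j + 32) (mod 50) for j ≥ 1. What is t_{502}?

39

t_1 = 33,  t_2 = 39,  t_3 = 13,  t_4 = 9,  t_5 = 43,  t_6 = 29,  t_7 = 23,  t_8 = 49,  t_9 = 3,  t_{10} = 19,  t_{11} = 33.
Since t_{11} = t_1 = 33, the sequence is periodic with period 10.
(502 - 1) mod 10 = 1, so t_{502} = t_2 = 39.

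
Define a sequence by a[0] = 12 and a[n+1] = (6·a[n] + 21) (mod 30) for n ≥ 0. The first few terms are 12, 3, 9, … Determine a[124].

Listing terms: a[0] = 12; a[1] = 3; a[2] = 9; a[3] = 15; a[4] = 21; a[5] = 27; a[6] = 3.
Since a[6] = a[1] = 3, the sequence is eventually periodic: after a pre-period of length 1 it cycles with period 5.
For n ≥ 1, a[n] depends only on (n - 1) mod 5. (124 - 1) mod 5 = 3, so a[124] = a[4] = 21.

21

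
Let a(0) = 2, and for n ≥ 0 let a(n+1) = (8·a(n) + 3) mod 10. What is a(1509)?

Computing terms: a(0) = 2,  a(1) = 9,  a(2) = 5,  a(3) = 3,  a(4) = 7,  a(5) = 9.
Since a(5) = a(1) = 9, the sequence is eventually periodic: after a pre-period of length 1 it cycles with period 4.
For n ≥ 1, a(n) depends only on (n - 1) mod 4. (1509 - 1) mod 4 = 0, so a(1509) = a(1) = 9.

9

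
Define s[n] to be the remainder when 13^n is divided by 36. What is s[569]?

Listing terms: s[0] = 1; s[1] = 13; s[2] = 25; s[3] = 1.
Since s[3] = s[0] = 1, the sequence is periodic with period 3.
So s[569] = s[0 + ((569-0) mod 3)] = s[2] = 25.

25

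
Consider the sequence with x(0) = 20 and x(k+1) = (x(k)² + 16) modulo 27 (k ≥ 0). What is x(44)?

2

Computing terms: x(0) = 20; x(1) = 11; x(2) = 2; x(3) = 20.
The sequence repeats with period 3.
So x(44) = x(0 + ((44-0) mod 3)) = x(2) = 2.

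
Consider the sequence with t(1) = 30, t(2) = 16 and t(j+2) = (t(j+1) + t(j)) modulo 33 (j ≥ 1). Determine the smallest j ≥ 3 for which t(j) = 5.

6

Computing terms: t(1) = 30, t(2) = 16, t(3) = 13, t(4) = 29, t(5) = 9, t(6) = 5, t(7) = 14, t(8) = 19, t(9) = 0, t(10) = 19, t(11) = 19, t(12) = 5, t(13) = 24, t(14) = 29, t(15) = 20, t(16) = 16, t(17) = 3, t(18) = 19, t(19) = 22, t(20) = 8, t(21) = 30, t(22) = 5, t(23) = 2, t(24) = 7, t(25) = 9, t(26) = 16, t(27) = 25, t(28) = 8, t(29) = 0, t(30) = 8, t(31) = 8, t(32) = 16, t(33) = 24, t(34) = 7, t(35) = 31, t(36) = 5, t(37) = 3, t(38) = 8, t(39) = 11, t(40) = 19, t(41) = 30, t(42) = 16.
Since (t(41), t(42)) = (t(1), t(2)) = (30, 16) (two consecutive terms determine the rest), the sequence is periodic with period 40.
The value 5 first appears (with j ≥ 3) at t(6).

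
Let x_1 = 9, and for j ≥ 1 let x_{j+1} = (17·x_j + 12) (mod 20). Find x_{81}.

We have x_1 = 9,  x_2 = 5,  x_3 = 17,  x_4 = 1,  x_5 = 9.
The sequence repeats with period 4.
So x_{81} = x_{1 + ((81-1) mod 4)} = x_1 = 9.

9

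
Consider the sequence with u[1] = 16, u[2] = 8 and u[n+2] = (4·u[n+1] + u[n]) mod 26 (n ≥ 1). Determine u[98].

Computing terms: u[1] = 16; u[2] = 8; u[3] = 22; u[4] = 18; u[5] = 16; u[6] = 4; u[7] = 6; u[8] = 2; u[9] = 14; u[10] = 6; u[11] = 12; u[12] = 2; u[13] = 20; u[14] = 4; u[15] = 10; u[16] = 18; u[17] = 4; u[18] = 8; u[19] = 10; u[20] = 22; u[21] = 20; u[22] = 24; u[23] = 12; u[24] = 20; u[25] = 14; u[26] = 24; u[27] = 6; u[28] = 22; u[29] = 16; u[30] = 8.
The sequence repeats with period 28.
So u[98] = u[1 + ((98-1) mod 28)] = u[14] = 4.

4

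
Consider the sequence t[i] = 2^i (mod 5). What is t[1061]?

Listing terms: t[0] = 1; t[1] = 2; t[2] = 4; t[3] = 3; t[4] = 1.
The sequence repeats with period 4.
(1061 - 0) mod 4 = 1, so t[1061] = t[1] = 2.

2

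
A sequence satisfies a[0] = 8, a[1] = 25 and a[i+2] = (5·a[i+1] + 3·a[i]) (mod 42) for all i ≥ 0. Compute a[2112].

8

Listing terms: a[0] = 8, a[1] = 25, a[2] = 23, a[3] = 22, a[4] = 11, a[5] = 37, a[6] = 8, a[7] = 25.
The sequence repeats with period 6.
So a[2112] = a[0 + ((2112-0) mod 6)] = a[0] = 8.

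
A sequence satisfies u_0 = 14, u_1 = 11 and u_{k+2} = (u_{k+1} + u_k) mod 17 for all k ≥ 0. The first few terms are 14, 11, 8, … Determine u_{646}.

0

We have u_0 = 14; u_1 = 11; u_2 = 8; u_3 = 2; u_4 = 10; u_5 = 12; u_6 = 5; u_7 = 0; u_8 = 5; u_9 = 5; u_{10} = 10; u_{11} = 15; u_{12} = 8; u_{13} = 6; u_{14} = 14; u_{15} = 3; u_{16} = 0; u_{17} = 3; u_{18} = 3; u_{19} = 6; u_{20} = 9; u_{21} = 15; u_{22} = 7; u_{23} = 5; u_{24} = 12; u_{25} = 0; u_{26} = 12; u_{27} = 12; u_{28} = 7; u_{29} = 2; u_{30} = 9; u_{31} = 11; u_{32} = 3; u_{33} = 14; u_{34} = 0; u_{35} = 14; u_{36} = 14; u_{37} = 11.
The sequence repeats with period 36.
So u_{646} = u_{0 + ((646-0) mod 36)} = u_{34} = 0.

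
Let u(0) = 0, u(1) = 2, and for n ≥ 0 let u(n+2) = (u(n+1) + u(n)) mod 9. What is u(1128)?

0

Computing terms: u(0) = 0, u(1) = 2, u(2) = 2, u(3) = 4, u(4) = 6, u(5) = 1, u(6) = 7, u(7) = 8, u(8) = 6, u(9) = 5, u(10) = 2, u(11) = 7, u(12) = 0, u(13) = 7, u(14) = 7, u(15) = 5, u(16) = 3, u(17) = 8, u(18) = 2, u(19) = 1, u(20) = 3, u(21) = 4, u(22) = 7, u(23) = 2, u(24) = 0, u(25) = 2.
The sequence repeats with period 24.
So u(1128) = u(0 + ((1128-0) mod 24)) = u(0) = 0.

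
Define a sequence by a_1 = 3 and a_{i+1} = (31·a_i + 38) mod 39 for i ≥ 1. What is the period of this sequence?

Listing terms: a_1 = 3,  a_2 = 14,  a_3 = 4,  a_4 = 6,  a_5 = 29,  a_6 = 1,  a_7 = 30,  a_8 = 32,  a_9 = 16,  a_{10} = 27,  a_{11} = 17,  a_{12} = 19,  a_{13} = 3.
Since a_{13} = a_1 = 3, the sequence is periodic with period 12.

12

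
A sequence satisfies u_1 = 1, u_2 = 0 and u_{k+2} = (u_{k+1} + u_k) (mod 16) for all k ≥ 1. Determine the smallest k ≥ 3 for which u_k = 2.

u_1 = 1, u_2 = 0, u_3 = 1, u_4 = 1, u_5 = 2, u_6 = 3, u_7 = 5, u_8 = 8, u_9 = 13, u_{10} = 5, u_{11} = 2, u_{12} = 7, u_{13} = 9, u_{14} = 0, u_{15} = 9, u_{16} = 9, u_{17} = 2, u_{18} = 11, u_{19} = 13, u_{20} = 8, u_{21} = 5, u_{22} = 13, u_{23} = 2, u_{24} = 15, u_{25} = 1, u_{26} = 0.
Since (u_{25}, u_{26}) = (u_1, u_2) = (1, 0) (two consecutive terms determine the rest), the sequence is periodic with period 24.
The value 2 first appears (with k ≥ 3) at u_5.

5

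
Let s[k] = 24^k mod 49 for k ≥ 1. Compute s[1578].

43

Listing terms: s[1] = 24,  s[2] = 37,  s[3] = 6,  s[4] = 46,  s[5] = 26,  s[6] = 36,  s[7] = 31,  s[8] = 9,  s[9] = 20,  s[10] = 39,  s[11] = 5,  s[12] = 22,  s[13] = 38,  s[14] = 30,  s[15] = 34,  s[16] = 32,  s[17] = 33,  s[18] = 8,  s[19] = 45,  s[20] = 2,  s[21] = 48,  s[22] = 25,  s[23] = 12,  s[24] = 43,  s[25] = 3,  s[26] = 23,  s[27] = 13,  s[28] = 18,  s[29] = 40,  s[30] = 29,  s[31] = 10,  s[32] = 44,  s[33] = 27,  s[34] = 11,  s[35] = 19,  s[36] = 15,  s[37] = 17,  s[38] = 16,  s[39] = 41,  s[40] = 4,  s[41] = 47,  s[42] = 1,  s[43] = 24.
Since s[43] = s[1] = 24, the sequence is periodic with period 42.
(1578 - 1) mod 42 = 23, so s[1578] = s[24] = 43.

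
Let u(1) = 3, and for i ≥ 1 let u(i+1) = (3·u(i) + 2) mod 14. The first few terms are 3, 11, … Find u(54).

5

Computing terms: u(1) = 3, u(2) = 11, u(3) = 7, u(4) = 9, u(5) = 1, u(6) = 5, u(7) = 3.
Since u(7) = u(1) = 3, the sequence is periodic with period 6.
(54 - 1) mod 6 = 5, so u(54) = u(6) = 5.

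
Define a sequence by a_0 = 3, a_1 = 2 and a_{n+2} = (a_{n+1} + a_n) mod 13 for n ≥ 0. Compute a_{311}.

7

a_0 = 3,  a_1 = 2,  a_2 = 5,  a_3 = 7,  a_4 = 12,  a_5 = 6,  a_6 = 5,  a_7 = 11,  a_8 = 3,  a_9 = 1,  a_{10} = 4,  a_{11} = 5,  a_{12} = 9,  a_{13} = 1,  a_{14} = 10,  a_{15} = 11,  a_{16} = 8,  a_{17} = 6,  a_{18} = 1,  a_{19} = 7,  a_{20} = 8,  a_{21} = 2,  a_{22} = 10,  a_{23} = 12,  a_{24} = 9,  a_{25} = 8,  a_{26} = 4,  a_{27} = 12,  a_{28} = 3,  a_{29} = 2.
Since (a_{28}, a_{29}) = (a_0, a_1) = (3, 2) (two consecutive terms determine the rest), the sequence is periodic with period 28.
(311 - 0) mod 28 = 3, so a_{311} = a_3 = 7.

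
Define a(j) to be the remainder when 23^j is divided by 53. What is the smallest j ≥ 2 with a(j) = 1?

a(1) = 23,  a(2) = 52,  a(3) = 30,  a(4) = 1,  a(5) = 23.
Since a(5) = a(1) = 23, the sequence is periodic with period 4.
The value 1 first appears (with j ≥ 2) at a(4).

4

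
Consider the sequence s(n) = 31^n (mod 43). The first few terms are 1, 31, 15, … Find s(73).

Computing terms: s(0) = 1, s(1) = 31, s(2) = 15, s(3) = 35, s(4) = 10, s(5) = 9, s(6) = 21, s(7) = 6, s(8) = 14, s(9) = 4, s(10) = 38, s(11) = 17, s(12) = 11, s(13) = 40, s(14) = 36, s(15) = 41, s(16) = 24, s(17) = 13, s(18) = 16, s(19) = 23, s(20) = 25, s(21) = 1.
The sequence repeats with period 21.
(73 - 0) mod 21 = 10, so s(73) = s(10) = 38.

38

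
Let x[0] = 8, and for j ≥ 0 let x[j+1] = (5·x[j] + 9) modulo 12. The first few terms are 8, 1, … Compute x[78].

Computing terms: x[0] = 8,  x[1] = 1,  x[2] = 2,  x[3] = 7,  x[4] = 8.
The sequence repeats with period 4.
(78 - 0) mod 4 = 2, so x[78] = x[2] = 2.

2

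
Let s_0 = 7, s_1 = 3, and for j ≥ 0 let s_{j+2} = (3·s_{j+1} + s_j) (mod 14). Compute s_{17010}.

We have s_0 = 7; s_1 = 3; s_2 = 2; s_3 = 9; s_4 = 1; s_5 = 12; s_6 = 9; s_7 = 11; s_8 = 0; s_9 = 11; s_{10} = 5; s_{11} = 12; s_{12} = 13; s_{13} = 9; s_{14} = 12; s_{15} = 3; s_{16} = 7; s_{17} = 10; s_{18} = 9; s_{19} = 9; s_{20} = 8; s_{21} = 5; s_{22} = 9; s_{23} = 4; s_{24} = 7; s_{25} = 11; s_{26} = 12; s_{27} = 5; s_{28} = 13; s_{29} = 2; s_{30} = 5; s_{31} = 3; s_{32} = 0; s_{33} = 3; s_{34} = 9; s_{35} = 2; s_{36} = 1; s_{37} = 5; s_{38} = 2; s_{39} = 11; s_{40} = 7; s_{41} = 4; s_{42} = 5; s_{43} = 5; s_{44} = 6; s_{45} = 9; s_{46} = 5; s_{47} = 10; s_{48} = 7; s_{49} = 3.
Since (s_{48}, s_{49}) = (s_0, s_1) = (7, 3) (two consecutive terms determine the rest), the sequence is periodic with period 48.
So s_{17010} = s_{0 + ((17010-0) mod 48)} = s_{18} = 9.

9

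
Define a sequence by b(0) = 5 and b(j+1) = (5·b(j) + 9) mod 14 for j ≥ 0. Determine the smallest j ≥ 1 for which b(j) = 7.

Listing terms: b(0) = 5, b(1) = 6, b(2) = 11, b(3) = 8, b(4) = 7, b(5) = 2, b(6) = 5.
The sequence repeats with period 6.
The value 7 first appears (with j ≥ 1) at b(4).

4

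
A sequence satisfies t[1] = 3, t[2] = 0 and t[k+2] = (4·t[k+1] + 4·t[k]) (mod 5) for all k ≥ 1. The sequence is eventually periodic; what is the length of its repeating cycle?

3

t[1] = 3; t[2] = 0; t[3] = 2; t[4] = 3; t[5] = 0.
Since (t[4], t[5]) = (t[1], t[2]) = (3, 0) (two consecutive terms determine the rest), the sequence is periodic with period 3.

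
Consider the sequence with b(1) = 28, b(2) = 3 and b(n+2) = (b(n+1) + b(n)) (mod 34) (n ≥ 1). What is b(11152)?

24

b(1) = 28,  b(2) = 3,  b(3) = 31,  b(4) = 0,  b(5) = 31,  b(6) = 31,  b(7) = 28,  b(8) = 25,  b(9) = 19,  b(10) = 10,  b(11) = 29,  b(12) = 5,  b(13) = 0,  b(14) = 5,  b(15) = 5,  b(16) = 10,  b(17) = 15,  b(18) = 25,  b(19) = 6,  b(20) = 31,  b(21) = 3,  b(22) = 0,  b(23) = 3,  b(24) = 3,  b(25) = 6,  b(26) = 9,  b(27) = 15,  b(28) = 24,  b(29) = 5,  b(30) = 29,  b(31) = 0,  b(32) = 29,  b(33) = 29,  b(34) = 24,  b(35) = 19,  b(36) = 9,  b(37) = 28,  b(38) = 3.
Since (b(37), b(38)) = (b(1), b(2)) = (28, 3) (two consecutive terms determine the rest), the sequence is periodic with period 36.
So b(11152) = b(1 + ((11152-1) mod 36)) = b(28) = 24.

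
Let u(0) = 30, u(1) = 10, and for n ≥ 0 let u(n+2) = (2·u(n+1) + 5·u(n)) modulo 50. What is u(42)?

u(0) = 30, u(1) = 10, u(2) = 20, u(3) = 40, u(4) = 30, u(5) = 10.
The sequence repeats with period 4.
(42 - 0) mod 4 = 2, so u(42) = u(2) = 20.

20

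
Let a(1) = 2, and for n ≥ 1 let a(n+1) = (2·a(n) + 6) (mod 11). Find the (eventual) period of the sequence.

10

Listing terms: a(1) = 2,  a(2) = 10,  a(3) = 4,  a(4) = 3,  a(5) = 1,  a(6) = 8,  a(7) = 0,  a(8) = 6,  a(9) = 7,  a(10) = 9,  a(11) = 2.
The sequence repeats with period 10.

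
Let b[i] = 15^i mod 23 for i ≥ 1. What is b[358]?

13

Computing terms: b[1] = 15,  b[2] = 18,  b[3] = 17,  b[4] = 2,  b[5] = 7,  b[6] = 13,  b[7] = 11,  b[8] = 4,  b[9] = 14,  b[10] = 3,  b[11] = 22,  b[12] = 8,  b[13] = 5,  b[14] = 6,  b[15] = 21,  b[16] = 16,  b[17] = 10,  b[18] = 12,  b[19] = 19,  b[20] = 9,  b[21] = 20,  b[22] = 1,  b[23] = 15.
Since b[23] = b[1] = 15, the sequence is periodic with period 22.
(358 - 1) mod 22 = 5, so b[358] = b[6] = 13.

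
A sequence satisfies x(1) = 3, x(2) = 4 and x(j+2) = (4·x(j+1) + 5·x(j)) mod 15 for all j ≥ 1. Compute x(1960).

9

Listing terms: x(1) = 3; x(2) = 4; x(3) = 1; x(4) = 9; x(5) = 11; x(6) = 14; x(7) = 6; x(8) = 4; x(9) = 1.
Since (x(8), x(9)) = (x(2), x(3)) = (4, 1) (two consecutive terms determine the rest), the sequence is eventually periodic: after a pre-period of length 1 it cycles with period 6.
For j ≥ 2, x(j) depends only on (j - 2) mod 6. (1960 - 2) mod 6 = 2, so x(1960) = x(4) = 9.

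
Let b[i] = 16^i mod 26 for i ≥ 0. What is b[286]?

16

We have b[0] = 1; b[1] = 16; b[2] = 22; b[3] = 14; b[4] = 16.
Since b[4] = b[1] = 16, the sequence is eventually periodic: after a pre-period of length 1 it cycles with period 3.
For i ≥ 1, b[i] depends only on (i - 1) mod 3. (286 - 1) mod 3 = 0, so b[286] = b[1] = 16.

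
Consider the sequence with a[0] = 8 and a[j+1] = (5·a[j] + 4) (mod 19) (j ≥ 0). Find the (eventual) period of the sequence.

We have a[0] = 8,  a[1] = 6,  a[2] = 15,  a[3] = 3,  a[4] = 0,  a[5] = 4,  a[6] = 5,  a[7] = 10,  a[8] = 16,  a[9] = 8.
The sequence repeats with period 9.

9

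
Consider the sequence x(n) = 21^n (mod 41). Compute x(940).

Computing terms: x(1) = 21,  x(2) = 31,  x(3) = 36,  x(4) = 18,  x(5) = 9,  x(6) = 25,  x(7) = 33,  x(8) = 37,  x(9) = 39,  x(10) = 40,  x(11) = 20,  x(12) = 10,  x(13) = 5,  x(14) = 23,  x(15) = 32,  x(16) = 16,  x(17) = 8,  x(18) = 4,  x(19) = 2,  x(20) = 1,  x(21) = 21.
The sequence repeats with period 20.
So x(940) = x(1 + ((940-1) mod 20)) = x(20) = 1.

1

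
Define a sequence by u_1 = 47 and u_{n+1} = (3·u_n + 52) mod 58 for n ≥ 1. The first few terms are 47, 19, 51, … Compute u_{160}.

We have u_1 = 47, u_2 = 19, u_3 = 51, u_4 = 31, u_5 = 29, u_6 = 23, u_7 = 5, u_8 = 9, u_9 = 21, u_{10} = 57, u_{11} = 49, u_{12} = 25, u_{13} = 11, u_{14} = 27, u_{15} = 17, u_{16} = 45, u_{17} = 13, u_{18} = 33, u_{19} = 35, u_{20} = 41, u_{21} = 1, u_{22} = 55, u_{23} = 43, u_{24} = 7, u_{25} = 15, u_{26} = 39, u_{27} = 53, u_{28} = 37, u_{29} = 47.
Since u_{29} = u_1 = 47, the sequence is periodic with period 28.
(160 - 1) mod 28 = 19, so u_{160} = u_{20} = 41.

41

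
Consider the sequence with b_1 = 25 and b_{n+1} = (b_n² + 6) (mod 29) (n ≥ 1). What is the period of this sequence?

4

Listing terms: b_1 = 25, b_2 = 22, b_3 = 26, b_4 = 15, b_5 = 28, b_6 = 7, b_7 = 26.
Since b_7 = b_3 = 26, the sequence is eventually periodic: after a pre-period of length 2 it cycles with period 4.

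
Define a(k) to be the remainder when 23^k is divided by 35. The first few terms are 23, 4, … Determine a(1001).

18

a(1) = 23, a(2) = 4, a(3) = 22, a(4) = 16, a(5) = 18, a(6) = 29, a(7) = 2, a(8) = 11, a(9) = 8, a(10) = 9, a(11) = 32, a(12) = 1, a(13) = 23.
The sequence repeats with period 12.
So a(1001) = a(1 + ((1001-1) mod 12)) = a(5) = 18.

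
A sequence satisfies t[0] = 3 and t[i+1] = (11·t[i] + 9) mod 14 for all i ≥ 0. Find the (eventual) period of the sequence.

6

Listing terms: t[0] = 3,  t[1] = 0,  t[2] = 9,  t[3] = 10,  t[4] = 7,  t[5] = 2,  t[6] = 3.
The sequence repeats with period 6.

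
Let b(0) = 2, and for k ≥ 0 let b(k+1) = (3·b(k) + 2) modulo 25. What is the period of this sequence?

20

b(0) = 2,  b(1) = 8,  b(2) = 1,  b(3) = 5,  b(4) = 17,  b(5) = 3,  b(6) = 11,  b(7) = 10,  b(8) = 7,  b(9) = 23,  b(10) = 21,  b(11) = 15,  b(12) = 22,  b(13) = 18,  b(14) = 6,  b(15) = 20,  b(16) = 12,  b(17) = 13,  b(18) = 16,  b(19) = 0,  b(20) = 2.
Since b(20) = b(0) = 2, the sequence is periodic with period 20.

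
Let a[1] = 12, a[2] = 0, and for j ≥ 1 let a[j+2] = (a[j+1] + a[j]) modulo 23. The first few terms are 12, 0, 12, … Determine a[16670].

We have a[1] = 12, a[2] = 0, a[3] = 12, a[4] = 12, a[5] = 1, a[6] = 13, a[7] = 14, a[8] = 4, a[9] = 18, a[10] = 22, a[11] = 17, a[12] = 16, a[13] = 10, a[14] = 3, a[15] = 13, a[16] = 16, a[17] = 6, a[18] = 22, a[19] = 5, a[20] = 4, a[21] = 9, a[22] = 13, a[23] = 22, a[24] = 12, a[25] = 11, a[26] = 0, a[27] = 11, a[28] = 11, a[29] = 22, a[30] = 10, a[31] = 9, a[32] = 19, a[33] = 5, a[34] = 1, a[35] = 6, a[36] = 7, a[37] = 13, a[38] = 20, a[39] = 10, a[40] = 7, a[41] = 17, a[42] = 1, a[43] = 18, a[44] = 19, a[45] = 14, a[46] = 10, a[47] = 1, a[48] = 11, a[49] = 12, a[50] = 0.
Since (a[49], a[50]) = (a[1], a[2]) = (12, 0) (two consecutive terms determine the rest), the sequence is periodic with period 48.
So a[16670] = a[1 + ((16670-1) mod 48)] = a[14] = 3.

3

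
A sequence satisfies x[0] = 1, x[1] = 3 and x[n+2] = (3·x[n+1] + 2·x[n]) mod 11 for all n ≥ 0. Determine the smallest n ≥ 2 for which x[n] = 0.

2

Computing terms: x[0] = 1, x[1] = 3, x[2] = 0, x[3] = 6, x[4] = 7, x[5] = 0, x[6] = 3, x[7] = 9, x[8] = 0, x[9] = 7, x[10] = 10, x[11] = 0, x[12] = 9, x[13] = 5, x[14] = 0, x[15] = 10, x[16] = 8, x[17] = 0, x[18] = 5, x[19] = 4, x[20] = 0, x[21] = 8, x[22] = 2, x[23] = 0, x[24] = 4, x[25] = 1, x[26] = 0, x[27] = 2, x[28] = 6, x[29] = 0, x[30] = 1, x[31] = 3.
Since (x[30], x[31]) = (x[0], x[1]) = (1, 3) (two consecutive terms determine the rest), the sequence is periodic with period 30.
The value 0 first appears (with n ≥ 2) at x[2].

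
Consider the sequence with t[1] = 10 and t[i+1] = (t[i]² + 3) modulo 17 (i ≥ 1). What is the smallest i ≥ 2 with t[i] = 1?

t[1] = 10; t[2] = 1; t[3] = 4; t[4] = 2; t[5] = 7; t[6] = 1.
Since t[6] = t[2] = 1, the sequence is eventually periodic: after a pre-period of length 1 it cycles with period 4.
The value 1 first appears (with i ≥ 2) at t[2].

2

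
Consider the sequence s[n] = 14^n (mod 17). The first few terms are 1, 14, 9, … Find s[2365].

5

s[0] = 1; s[1] = 14; s[2] = 9; s[3] = 7; s[4] = 13; s[5] = 12; s[6] = 15; s[7] = 6; s[8] = 16; s[9] = 3; s[10] = 8; s[11] = 10; s[12] = 4; s[13] = 5; s[14] = 2; s[15] = 11; s[16] = 1.
Since s[16] = s[0] = 1, the sequence is periodic with period 16.
So s[2365] = s[0 + ((2365-0) mod 16)] = s[13] = 5.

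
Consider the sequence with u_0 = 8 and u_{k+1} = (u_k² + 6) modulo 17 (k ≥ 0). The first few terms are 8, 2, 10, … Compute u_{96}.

Listing terms: u_0 = 8, u_1 = 2, u_2 = 10, u_3 = 4, u_4 = 5, u_5 = 14, u_6 = 15, u_7 = 10.
Since u_7 = u_2 = 10, the sequence is eventually periodic: after a pre-period of length 2 it cycles with period 5.
For k ≥ 2, u_k depends only on (k - 2) mod 5. (96 - 2) mod 5 = 4, so u_{96} = u_6 = 15.

15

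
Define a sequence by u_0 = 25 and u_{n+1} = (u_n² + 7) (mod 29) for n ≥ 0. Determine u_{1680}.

12

Computing terms: u_0 = 25, u_1 = 23, u_2 = 14, u_3 = 0, u_4 = 7, u_5 = 27, u_6 = 11, u_7 = 12, u_8 = 6, u_9 = 14.
Since u_9 = u_2 = 14, the sequence is eventually periodic: after a pre-period of length 2 it cycles with period 7.
For n ≥ 2, u_n depends only on (n - 2) mod 7. (1680 - 2) mod 7 = 5, so u_{1680} = u_7 = 12.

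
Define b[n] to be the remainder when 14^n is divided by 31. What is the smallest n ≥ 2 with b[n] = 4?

Listing terms: b[1] = 14,  b[2] = 10,  b[3] = 16,  b[4] = 7,  b[5] = 5,  b[6] = 8,  b[7] = 19,  b[8] = 18,  b[9] = 4,  b[10] = 25,  b[11] = 9,  b[12] = 2,  b[13] = 28,  b[14] = 20,  b[15] = 1,  b[16] = 14.
The sequence repeats with period 15.
The value 4 first appears (with n ≥ 2) at b[9].

9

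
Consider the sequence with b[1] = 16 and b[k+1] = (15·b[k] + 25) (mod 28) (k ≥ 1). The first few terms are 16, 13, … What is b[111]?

Listing terms: b[1] = 16; b[2] = 13; b[3] = 24; b[4] = 21; b[5] = 4; b[6] = 1; b[7] = 12; b[8] = 9; b[9] = 20; b[10] = 17; b[11] = 0; b[12] = 25; b[13] = 8; b[14] = 5; b[15] = 16.
Since b[15] = b[1] = 16, the sequence is periodic with period 14.
(111 - 1) mod 14 = 12, so b[111] = b[13] = 8.

8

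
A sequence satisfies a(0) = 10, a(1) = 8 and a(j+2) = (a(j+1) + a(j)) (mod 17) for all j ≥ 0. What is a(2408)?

a(0) = 10, a(1) = 8, a(2) = 1, a(3) = 9, a(4) = 10, a(5) = 2, a(6) = 12, a(7) = 14, a(8) = 9, a(9) = 6, a(10) = 15, a(11) = 4, a(12) = 2, a(13) = 6, a(14) = 8, a(15) = 14, a(16) = 5, a(17) = 2, a(18) = 7, a(19) = 9, a(20) = 16, a(21) = 8, a(22) = 7, a(23) = 15, a(24) = 5, a(25) = 3, a(26) = 8, a(27) = 11, a(28) = 2, a(29) = 13, a(30) = 15, a(31) = 11, a(32) = 9, a(33) = 3, a(34) = 12, a(35) = 15, a(36) = 10, a(37) = 8.
The sequence repeats with period 36.
So a(2408) = a(0 + ((2408-0) mod 36)) = a(32) = 9.

9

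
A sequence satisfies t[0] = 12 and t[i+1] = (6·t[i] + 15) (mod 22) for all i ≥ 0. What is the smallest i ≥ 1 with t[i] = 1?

Computing terms: t[0] = 12; t[1] = 21; t[2] = 9; t[3] = 3; t[4] = 11; t[5] = 15; t[6] = 17; t[7] = 7; t[8] = 13; t[9] = 5; t[10] = 1; t[11] = 21.
Since t[11] = t[1] = 21, the sequence is eventually periodic: after a pre-period of length 1 it cycles with period 10.
The value 1 first appears (with i ≥ 1) at t[10].

10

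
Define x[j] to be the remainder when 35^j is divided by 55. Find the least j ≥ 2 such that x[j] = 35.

Listing terms: x[1] = 35,  x[2] = 15,  x[3] = 30,  x[4] = 5,  x[5] = 10,  x[6] = 20,  x[7] = 40,  x[8] = 25,  x[9] = 50,  x[10] = 45,  x[11] = 35.
Since x[11] = x[1] = 35, the sequence is periodic with period 10.
The value 35 next appears (with j ≥ 2) at x[11].

11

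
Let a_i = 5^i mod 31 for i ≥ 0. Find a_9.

a_0 = 1,  a_1 = 5,  a_2 = 25,  a_3 = 1.
Since a_3 = a_0 = 1, the sequence is periodic with period 3.
So a_9 = a_{0 + ((9-0) mod 3)} = a_0 = 1.

1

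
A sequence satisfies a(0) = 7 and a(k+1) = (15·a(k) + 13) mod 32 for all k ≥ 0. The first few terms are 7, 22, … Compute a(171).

6

a(0) = 7; a(1) = 22; a(2) = 23; a(3) = 6; a(4) = 7.
The sequence repeats with period 4.
(171 - 0) mod 4 = 3, so a(171) = a(3) = 6.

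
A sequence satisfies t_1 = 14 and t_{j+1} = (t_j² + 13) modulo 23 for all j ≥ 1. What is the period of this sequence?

5

t_1 = 14, t_2 = 2, t_3 = 17, t_4 = 3, t_5 = 22, t_6 = 14.
The sequence repeats with period 5.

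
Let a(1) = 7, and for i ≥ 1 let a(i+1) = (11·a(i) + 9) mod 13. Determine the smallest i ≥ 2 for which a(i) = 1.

12

Listing terms: a(1) = 7, a(2) = 8, a(3) = 6, a(4) = 10, a(5) = 2, a(6) = 5, a(7) = 12, a(8) = 11, a(9) = 0, a(10) = 9, a(11) = 4, a(12) = 1, a(13) = 7.
Since a(13) = a(1) = 7, the sequence is periodic with period 12.
The value 1 first appears (with i ≥ 2) at a(12).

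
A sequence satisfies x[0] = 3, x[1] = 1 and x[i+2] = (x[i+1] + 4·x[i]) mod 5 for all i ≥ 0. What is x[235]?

We have x[0] = 3, x[1] = 1, x[2] = 3, x[3] = 2, x[4] = 4, x[5] = 2, x[6] = 3, x[7] = 1.
The sequence repeats with period 6.
So x[235] = x[0 + ((235-0) mod 6)] = x[1] = 1.

1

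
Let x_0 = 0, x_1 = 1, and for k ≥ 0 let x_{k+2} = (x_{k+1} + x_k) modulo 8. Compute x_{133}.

1

Computing terms: x_0 = 0,  x_1 = 1,  x_2 = 1,  x_3 = 2,  x_4 = 3,  x_5 = 5,  x_6 = 0,  x_7 = 5,  x_8 = 5,  x_9 = 2,  x_{10} = 7,  x_{11} = 1,  x_{12} = 0,  x_{13} = 1.
Since (x_{12}, x_{13}) = (x_0, x_1) = (0, 1) (two consecutive terms determine the rest), the sequence is periodic with period 12.
So x_{133} = x_{0 + ((133-0) mod 12)} = x_1 = 1.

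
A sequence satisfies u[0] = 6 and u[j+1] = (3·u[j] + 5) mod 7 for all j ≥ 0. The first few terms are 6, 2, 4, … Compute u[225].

3

Listing terms: u[0] = 6; u[1] = 2; u[2] = 4; u[3] = 3; u[4] = 0; u[5] = 5; u[6] = 6.
Since u[6] = u[0] = 6, the sequence is periodic with period 6.
So u[225] = u[0 + ((225-0) mod 6)] = u[3] = 3.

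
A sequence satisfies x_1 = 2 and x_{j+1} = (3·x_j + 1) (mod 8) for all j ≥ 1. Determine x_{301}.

Computing terms: x_1 = 2; x_2 = 7; x_3 = 6; x_4 = 3; x_5 = 2.
Since x_5 = x_1 = 2, the sequence is periodic with period 4.
So x_{301} = x_{1 + ((301-1) mod 4)} = x_1 = 2.

2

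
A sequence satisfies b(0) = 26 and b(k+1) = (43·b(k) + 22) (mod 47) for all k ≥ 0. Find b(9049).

b(0) = 26, b(1) = 12, b(2) = 21, b(3) = 32, b(4) = 35, b(5) = 23, b(6) = 24, b(7) = 20, b(8) = 36, b(9) = 19, b(10) = 40, b(11) = 3, b(12) = 10, b(13) = 29, b(14) = 0, b(15) = 22, b(16) = 28, b(17) = 4, b(18) = 6, b(19) = 45, b(20) = 30, b(21) = 43, b(22) = 38, b(23) = 11, b(24) = 25, b(25) = 16, b(26) = 5, b(27) = 2, b(28) = 14, b(29) = 13, b(30) = 17, b(31) = 1, b(32) = 18, b(33) = 44, b(34) = 34, b(35) = 27, b(36) = 8, b(37) = 37, b(38) = 15, b(39) = 9, b(40) = 33, b(41) = 31, b(42) = 39, b(43) = 7, b(44) = 41, b(45) = 46, b(46) = 26.
The sequence repeats with period 46.
(9049 - 0) mod 46 = 33, so b(9049) = b(33) = 44.

44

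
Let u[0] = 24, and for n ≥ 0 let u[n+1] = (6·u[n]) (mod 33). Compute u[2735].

9

Listing terms: u[0] = 24, u[1] = 12, u[2] = 6, u[3] = 3, u[4] = 18, u[5] = 9, u[6] = 21, u[7] = 27, u[8] = 30, u[9] = 15, u[10] = 24.
Since u[10] = u[0] = 24, the sequence is periodic with period 10.
So u[2735] = u[0 + ((2735-0) mod 10)] = u[5] = 9.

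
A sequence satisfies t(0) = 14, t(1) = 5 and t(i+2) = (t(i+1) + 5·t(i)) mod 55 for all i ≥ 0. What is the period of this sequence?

Listing terms: t(0) = 14,  t(1) = 5,  t(2) = 20,  t(3) = 45,  t(4) = 35,  t(5) = 40,  t(6) = 50,  t(7) = 30,  t(8) = 5,  t(9) = 45,  t(10) = 15,  t(11) = 20,  t(12) = 40,  t(13) = 30,  t(14) = 10,  t(15) = 50,  t(16) = 45,  t(17) = 20,  t(18) = 25,  t(19) = 15,  t(20) = 30,  t(21) = 50,  t(22) = 35,  t(23) = 10,  t(24) = 20,  t(25) = 15,  t(26) = 5,  t(27) = 25,  t(28) = 50,  t(29) = 10,  t(30) = 40,  t(31) = 35,  t(32) = 15,  t(33) = 25,  t(34) = 45,  t(35) = 5,  t(36) = 10,  t(37) = 35,  t(38) = 30,  t(39) = 40,  t(40) = 25,  t(41) = 5,  t(42) = 20.
Since (t(41), t(42)) = (t(1), t(2)) = (5, 20) (two consecutive terms determine the rest), the sequence is eventually periodic: after a pre-period of length 1 it cycles with period 40.

40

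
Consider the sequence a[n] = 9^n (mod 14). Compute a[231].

We have a[1] = 9; a[2] = 11; a[3] = 1; a[4] = 9.
The sequence repeats with period 3.
(231 - 1) mod 3 = 2, so a[231] = a[3] = 1.

1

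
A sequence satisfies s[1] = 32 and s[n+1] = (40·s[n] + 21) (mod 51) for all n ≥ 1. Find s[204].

We have s[1] = 32,  s[2] = 26,  s[3] = 41,  s[4] = 29,  s[5] = 8,  s[6] = 35,  s[7] = 44,  s[8] = 47,  s[9] = 14,  s[10] = 20,  s[11] = 5,  s[12] = 17,  s[13] = 38,  s[14] = 11,  s[15] = 2,  s[16] = 50,  s[17] = 32.
The sequence repeats with period 16.
(204 - 1) mod 16 = 11, so s[204] = s[12] = 17.

17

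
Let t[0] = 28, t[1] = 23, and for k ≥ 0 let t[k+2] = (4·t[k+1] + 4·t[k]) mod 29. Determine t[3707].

t[0] = 28,  t[1] = 23,  t[2] = 1,  t[3] = 9,  t[4] = 11,  t[5] = 22,  t[6] = 16,  t[7] = 7,  t[8] = 5,  t[9] = 19,  t[10] = 9,  t[11] = 25,  t[12] = 20,  t[13] = 6,  t[14] = 17,  t[15] = 5,  t[16] = 1,  t[17] = 24,  t[18] = 13,  t[19] = 3,  t[20] = 6,  t[21] = 7,  t[22] = 23,  t[23] = 4,  t[24] = 21,  t[25] = 13,  t[26] = 20,  t[27] = 16,  t[28] = 28,  t[29] = 2,  t[30] = 4,  t[31] = 24,  t[32] = 25,  t[33] = 22,  t[34] = 14,  t[35] = 28,  t[36] = 23.
The sequence repeats with period 35.
So t[3707] = t[0 + ((3707-0) mod 35)] = t[32] = 25.

25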